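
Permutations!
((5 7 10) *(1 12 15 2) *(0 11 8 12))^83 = (0 1 2 15 12 8 11)(5 10 7)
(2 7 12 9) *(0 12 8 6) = (0 12 9 2 7 8 6) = [12, 1, 7, 3, 4, 5, 0, 8, 6, 2, 10, 11, 9]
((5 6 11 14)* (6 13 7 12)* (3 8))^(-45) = ((3 8)(5 13 7 12 6 11 14))^(-45) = (3 8)(5 6 13 11 7 14 12)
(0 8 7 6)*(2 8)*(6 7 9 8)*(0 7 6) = [2, 1, 0, 3, 4, 5, 7, 6, 9, 8] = (0 2)(6 7)(8 9)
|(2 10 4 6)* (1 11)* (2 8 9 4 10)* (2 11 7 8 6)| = 7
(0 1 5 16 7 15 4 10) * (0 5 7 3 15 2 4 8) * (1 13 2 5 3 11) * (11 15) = [13, 7, 4, 11, 10, 16, 6, 5, 0, 9, 3, 1, 12, 2, 14, 8, 15] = (0 13 2 4 10 3 11 1 7 5 16 15 8)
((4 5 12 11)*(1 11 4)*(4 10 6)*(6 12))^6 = ((1 11)(4 5 6)(10 12))^6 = (12)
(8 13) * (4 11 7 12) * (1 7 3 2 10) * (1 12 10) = (1 7 10 12 4 11 3 2)(8 13) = [0, 7, 1, 2, 11, 5, 6, 10, 13, 9, 12, 3, 4, 8]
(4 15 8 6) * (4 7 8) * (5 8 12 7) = (4 15)(5 8 6)(7 12) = [0, 1, 2, 3, 15, 8, 5, 12, 6, 9, 10, 11, 7, 13, 14, 4]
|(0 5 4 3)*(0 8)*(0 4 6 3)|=6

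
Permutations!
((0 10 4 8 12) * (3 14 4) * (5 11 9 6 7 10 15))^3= (0 11 7 14 12 5 6 3 8 15 9 10 4)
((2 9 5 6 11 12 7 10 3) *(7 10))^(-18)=(2 10 11 5)(3 12 6 9)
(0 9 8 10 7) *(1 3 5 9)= [1, 3, 2, 5, 4, 9, 6, 0, 10, 8, 7]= (0 1 3 5 9 8 10 7)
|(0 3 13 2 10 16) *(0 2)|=|(0 3 13)(2 10 16)|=3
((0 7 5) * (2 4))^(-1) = (0 5 7)(2 4)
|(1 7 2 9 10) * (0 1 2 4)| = 12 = |(0 1 7 4)(2 9 10)|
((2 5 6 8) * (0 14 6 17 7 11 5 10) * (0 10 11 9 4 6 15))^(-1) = (0 15 14)(2 8 6 4 9 7 17 5 11) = ((0 14 15)(2 11 5 17 7 9 4 6 8))^(-1)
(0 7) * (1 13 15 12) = [7, 13, 2, 3, 4, 5, 6, 0, 8, 9, 10, 11, 1, 15, 14, 12] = (0 7)(1 13 15 12)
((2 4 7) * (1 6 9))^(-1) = (1 9 6)(2 7 4)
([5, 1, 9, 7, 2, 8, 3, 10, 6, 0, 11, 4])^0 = [0, 1, 2, 3, 4, 5, 6, 7, 8, 9, 10, 11]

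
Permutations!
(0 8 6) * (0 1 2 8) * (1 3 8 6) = (1 2 6 3 8) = [0, 2, 6, 8, 4, 5, 3, 7, 1]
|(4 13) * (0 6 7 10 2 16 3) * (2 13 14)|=10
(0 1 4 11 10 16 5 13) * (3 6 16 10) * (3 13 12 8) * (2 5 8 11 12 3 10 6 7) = [1, 4, 5, 7, 12, 3, 16, 2, 10, 9, 6, 13, 11, 0, 14, 15, 8] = (0 1 4 12 11 13)(2 5 3 7)(6 16 8 10)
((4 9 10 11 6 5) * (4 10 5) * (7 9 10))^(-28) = ((4 10 11 6)(5 7 9))^(-28) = (11)(5 9 7)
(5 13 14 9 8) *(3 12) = [0, 1, 2, 12, 4, 13, 6, 7, 5, 8, 10, 11, 3, 14, 9] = (3 12)(5 13 14 9 8)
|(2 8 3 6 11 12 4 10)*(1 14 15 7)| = 8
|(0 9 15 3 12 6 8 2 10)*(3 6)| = 14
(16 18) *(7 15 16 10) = (7 15 16 18 10) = [0, 1, 2, 3, 4, 5, 6, 15, 8, 9, 7, 11, 12, 13, 14, 16, 18, 17, 10]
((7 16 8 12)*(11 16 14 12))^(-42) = (16)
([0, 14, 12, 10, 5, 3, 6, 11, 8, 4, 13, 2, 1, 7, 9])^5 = [0, 3, 4, 2, 7, 11, 6, 14, 8, 13, 12, 9, 5, 1, 10]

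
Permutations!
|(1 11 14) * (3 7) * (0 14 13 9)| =|(0 14 1 11 13 9)(3 7)| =6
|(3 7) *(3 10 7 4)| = 2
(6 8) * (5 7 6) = (5 7 6 8) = [0, 1, 2, 3, 4, 7, 8, 6, 5]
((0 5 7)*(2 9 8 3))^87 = (2 3 8 9)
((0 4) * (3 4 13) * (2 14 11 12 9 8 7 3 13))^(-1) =(0 4 3 7 8 9 12 11 14 2)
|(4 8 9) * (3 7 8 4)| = 4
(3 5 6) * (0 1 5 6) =(0 1 5)(3 6) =[1, 5, 2, 6, 4, 0, 3]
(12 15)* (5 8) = (5 8)(12 15) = [0, 1, 2, 3, 4, 8, 6, 7, 5, 9, 10, 11, 15, 13, 14, 12]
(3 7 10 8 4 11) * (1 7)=(1 7 10 8 4 11 3)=[0, 7, 2, 1, 11, 5, 6, 10, 4, 9, 8, 3]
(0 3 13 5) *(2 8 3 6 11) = (0 6 11 2 8 3 13 5) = [6, 1, 8, 13, 4, 0, 11, 7, 3, 9, 10, 2, 12, 5]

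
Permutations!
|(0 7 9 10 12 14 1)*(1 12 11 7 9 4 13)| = 8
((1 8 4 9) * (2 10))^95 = (1 9 4 8)(2 10)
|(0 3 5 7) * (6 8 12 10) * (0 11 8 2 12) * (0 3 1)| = 20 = |(0 1)(2 12 10 6)(3 5 7 11 8)|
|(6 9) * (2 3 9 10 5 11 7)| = |(2 3 9 6 10 5 11 7)| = 8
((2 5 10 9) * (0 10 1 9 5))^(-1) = (0 2 9 1 5 10)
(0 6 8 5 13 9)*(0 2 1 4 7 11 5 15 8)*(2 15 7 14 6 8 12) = (0 8 7 11 5 13 9 15 12 2 1 4 14 6) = [8, 4, 1, 3, 14, 13, 0, 11, 7, 15, 10, 5, 2, 9, 6, 12]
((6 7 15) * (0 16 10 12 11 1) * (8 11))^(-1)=((0 16 10 12 8 11 1)(6 7 15))^(-1)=(0 1 11 8 12 10 16)(6 15 7)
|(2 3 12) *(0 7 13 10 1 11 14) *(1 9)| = 24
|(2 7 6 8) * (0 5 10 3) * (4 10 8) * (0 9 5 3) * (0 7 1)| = |(0 3 9 5 8 2 1)(4 10 7 6)| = 28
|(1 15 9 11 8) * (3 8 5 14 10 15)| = |(1 3 8)(5 14 10 15 9 11)| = 6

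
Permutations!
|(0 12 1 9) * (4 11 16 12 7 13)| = 9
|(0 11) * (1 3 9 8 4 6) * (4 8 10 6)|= 10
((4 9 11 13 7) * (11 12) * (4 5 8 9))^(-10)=(5 11 8 13 9 7 12)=((5 8 9 12 11 13 7))^(-10)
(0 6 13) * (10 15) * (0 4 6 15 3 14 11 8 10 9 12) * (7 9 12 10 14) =[15, 1, 2, 7, 6, 5, 13, 9, 14, 10, 3, 8, 0, 4, 11, 12] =(0 15 12)(3 7 9 10)(4 6 13)(8 14 11)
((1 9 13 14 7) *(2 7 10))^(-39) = ((1 9 13 14 10 2 7))^(-39) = (1 14 7 13 2 9 10)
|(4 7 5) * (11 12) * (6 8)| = 6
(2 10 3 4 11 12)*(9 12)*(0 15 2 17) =(0 15 2 10 3 4 11 9 12 17) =[15, 1, 10, 4, 11, 5, 6, 7, 8, 12, 3, 9, 17, 13, 14, 2, 16, 0]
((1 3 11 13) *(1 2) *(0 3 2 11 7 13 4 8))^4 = ((0 3 7 13 11 4 8)(1 2))^4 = (0 11 3 4 7 8 13)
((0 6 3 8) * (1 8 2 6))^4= (0 1 8)(2 6 3)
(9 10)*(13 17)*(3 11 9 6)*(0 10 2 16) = (0 10 6 3 11 9 2 16)(13 17) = [10, 1, 16, 11, 4, 5, 3, 7, 8, 2, 6, 9, 12, 17, 14, 15, 0, 13]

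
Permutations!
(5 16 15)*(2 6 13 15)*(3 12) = [0, 1, 6, 12, 4, 16, 13, 7, 8, 9, 10, 11, 3, 15, 14, 5, 2] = (2 6 13 15 5 16)(3 12)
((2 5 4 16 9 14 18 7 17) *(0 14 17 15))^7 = ((0 14 18 7 15)(2 5 4 16 9 17))^7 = (0 18 15 14 7)(2 5 4 16 9 17)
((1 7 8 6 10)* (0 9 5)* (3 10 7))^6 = ((0 9 5)(1 3 10)(6 7 8))^6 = (10)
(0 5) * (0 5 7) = [7, 1, 2, 3, 4, 5, 6, 0] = (0 7)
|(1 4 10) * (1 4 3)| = 2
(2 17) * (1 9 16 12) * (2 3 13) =[0, 9, 17, 13, 4, 5, 6, 7, 8, 16, 10, 11, 1, 2, 14, 15, 12, 3] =(1 9 16 12)(2 17 3 13)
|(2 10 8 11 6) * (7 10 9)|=|(2 9 7 10 8 11 6)|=7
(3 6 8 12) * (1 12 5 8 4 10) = (1 12 3 6 4 10)(5 8) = [0, 12, 2, 6, 10, 8, 4, 7, 5, 9, 1, 11, 3]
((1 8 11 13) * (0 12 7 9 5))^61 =((0 12 7 9 5)(1 8 11 13))^61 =(0 12 7 9 5)(1 8 11 13)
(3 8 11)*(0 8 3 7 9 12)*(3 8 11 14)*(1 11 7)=(0 7 9 12)(1 11)(3 8 14)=[7, 11, 2, 8, 4, 5, 6, 9, 14, 12, 10, 1, 0, 13, 3]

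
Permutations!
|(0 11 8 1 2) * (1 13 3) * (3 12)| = 8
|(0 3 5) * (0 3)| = |(3 5)| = 2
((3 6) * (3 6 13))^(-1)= (3 13)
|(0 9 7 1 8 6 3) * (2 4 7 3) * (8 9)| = 9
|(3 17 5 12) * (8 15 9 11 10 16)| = 12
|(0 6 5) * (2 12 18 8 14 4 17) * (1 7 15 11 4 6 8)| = |(0 8 14 6 5)(1 7 15 11 4 17 2 12 18)| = 45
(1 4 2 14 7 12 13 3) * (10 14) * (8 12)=[0, 4, 10, 1, 2, 5, 6, 8, 12, 9, 14, 11, 13, 3, 7]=(1 4 2 10 14 7 8 12 13 3)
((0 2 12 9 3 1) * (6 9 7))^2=((0 2 12 7 6 9 3 1))^2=(0 12 6 3)(1 2 7 9)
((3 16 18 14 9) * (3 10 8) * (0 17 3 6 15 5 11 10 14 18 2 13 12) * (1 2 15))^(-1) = (18)(0 12 13 2 1 6 8 10 11 5 15 16 3 17)(9 14)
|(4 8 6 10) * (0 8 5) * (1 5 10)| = 10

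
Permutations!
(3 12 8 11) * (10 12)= (3 10 12 8 11)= [0, 1, 2, 10, 4, 5, 6, 7, 11, 9, 12, 3, 8]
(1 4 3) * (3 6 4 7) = (1 7 3)(4 6) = [0, 7, 2, 1, 6, 5, 4, 3]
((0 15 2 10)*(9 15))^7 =(0 15 10 9 2)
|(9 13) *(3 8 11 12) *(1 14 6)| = |(1 14 6)(3 8 11 12)(9 13)| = 12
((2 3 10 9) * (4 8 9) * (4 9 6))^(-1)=((2 3 10 9)(4 8 6))^(-1)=(2 9 10 3)(4 6 8)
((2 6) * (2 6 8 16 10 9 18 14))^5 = ((2 8 16 10 9 18 14))^5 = (2 18 10 8 14 9 16)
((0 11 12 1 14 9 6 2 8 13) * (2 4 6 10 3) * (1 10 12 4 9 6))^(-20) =(0 9 13 6 8 14 2 1 3 4 10 11 12)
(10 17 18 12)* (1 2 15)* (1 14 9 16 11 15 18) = (1 2 18 12 10 17)(9 16 11 15 14) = [0, 2, 18, 3, 4, 5, 6, 7, 8, 16, 17, 15, 10, 13, 9, 14, 11, 1, 12]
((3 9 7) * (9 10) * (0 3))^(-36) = (0 7 9 10 3)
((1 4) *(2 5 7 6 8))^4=((1 4)(2 5 7 6 8))^4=(2 8 6 7 5)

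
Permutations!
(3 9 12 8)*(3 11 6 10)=(3 9 12 8 11 6 10)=[0, 1, 2, 9, 4, 5, 10, 7, 11, 12, 3, 6, 8]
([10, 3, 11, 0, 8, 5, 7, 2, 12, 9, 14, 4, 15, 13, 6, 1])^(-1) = [3, 15, 7, 1, 11, 5, 14, 6, 4, 9, 0, 2, 8, 13, 10, 12]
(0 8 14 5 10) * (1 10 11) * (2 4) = [8, 10, 4, 3, 2, 11, 6, 7, 14, 9, 0, 1, 12, 13, 5] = (0 8 14 5 11 1 10)(2 4)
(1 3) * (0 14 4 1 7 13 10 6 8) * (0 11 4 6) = (0 14 6 8 11 4 1 3 7 13 10) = [14, 3, 2, 7, 1, 5, 8, 13, 11, 9, 0, 4, 12, 10, 6]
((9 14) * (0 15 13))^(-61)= ((0 15 13)(9 14))^(-61)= (0 13 15)(9 14)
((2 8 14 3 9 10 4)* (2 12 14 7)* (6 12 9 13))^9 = (3 14 12 6 13)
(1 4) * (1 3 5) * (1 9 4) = [0, 1, 2, 5, 3, 9, 6, 7, 8, 4] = (3 5 9 4)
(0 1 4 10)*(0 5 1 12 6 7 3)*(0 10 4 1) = (0 12 6 7 3 10 5) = [12, 1, 2, 10, 4, 0, 7, 3, 8, 9, 5, 11, 6]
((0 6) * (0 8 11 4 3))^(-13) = ((0 6 8 11 4 3))^(-13) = (0 3 4 11 8 6)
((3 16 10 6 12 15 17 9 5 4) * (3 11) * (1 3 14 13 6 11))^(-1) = ((1 3 16 10 11 14 13 6 12 15 17 9 5 4))^(-1) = (1 4 5 9 17 15 12 6 13 14 11 10 16 3)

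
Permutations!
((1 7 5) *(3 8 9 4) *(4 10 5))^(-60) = ((1 7 4 3 8 9 10 5))^(-60) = (1 8)(3 5)(4 10)(7 9)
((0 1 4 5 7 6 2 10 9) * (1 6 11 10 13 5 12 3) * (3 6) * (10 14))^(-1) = ((0 3 1 4 12 6 2 13 5 7 11 14 10 9))^(-1) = (0 9 10 14 11 7 5 13 2 6 12 4 1 3)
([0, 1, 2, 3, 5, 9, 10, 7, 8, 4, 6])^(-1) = (4 9 5)(6 10)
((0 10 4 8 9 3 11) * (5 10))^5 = (0 9 10 11 8 5 3 4)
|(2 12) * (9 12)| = 3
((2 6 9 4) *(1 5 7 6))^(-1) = ((1 5 7 6 9 4 2))^(-1) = (1 2 4 9 6 7 5)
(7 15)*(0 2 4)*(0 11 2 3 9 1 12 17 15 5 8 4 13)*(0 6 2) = (0 3 9 1 12 17 15 7 5 8 4 11)(2 13 6) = [3, 12, 13, 9, 11, 8, 2, 5, 4, 1, 10, 0, 17, 6, 14, 7, 16, 15]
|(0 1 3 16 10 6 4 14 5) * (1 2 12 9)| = 12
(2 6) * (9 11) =(2 6)(9 11) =[0, 1, 6, 3, 4, 5, 2, 7, 8, 11, 10, 9]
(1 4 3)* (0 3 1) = (0 3)(1 4) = [3, 4, 2, 0, 1]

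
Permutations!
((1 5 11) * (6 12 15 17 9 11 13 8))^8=((1 5 13 8 6 12 15 17 9 11))^8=(1 9 15 6 13)(5 11 17 12 8)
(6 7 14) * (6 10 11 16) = [0, 1, 2, 3, 4, 5, 7, 14, 8, 9, 11, 16, 12, 13, 10, 15, 6] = (6 7 14 10 11 16)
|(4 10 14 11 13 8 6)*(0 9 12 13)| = 10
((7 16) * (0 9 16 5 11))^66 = ((0 9 16 7 5 11))^66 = (16)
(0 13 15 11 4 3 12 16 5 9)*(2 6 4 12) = (0 13 15 11 12 16 5 9)(2 6 4 3) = [13, 1, 6, 2, 3, 9, 4, 7, 8, 0, 10, 12, 16, 15, 14, 11, 5]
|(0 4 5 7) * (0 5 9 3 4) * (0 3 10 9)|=6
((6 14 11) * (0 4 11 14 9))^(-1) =((14)(0 4 11 6 9))^(-1) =(14)(0 9 6 11 4)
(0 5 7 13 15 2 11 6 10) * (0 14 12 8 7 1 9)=(0 5 1 9)(2 11 6 10 14 12 8 7 13 15)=[5, 9, 11, 3, 4, 1, 10, 13, 7, 0, 14, 6, 8, 15, 12, 2]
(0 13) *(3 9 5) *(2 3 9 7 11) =(0 13)(2 3 7 11)(5 9) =[13, 1, 3, 7, 4, 9, 6, 11, 8, 5, 10, 2, 12, 0]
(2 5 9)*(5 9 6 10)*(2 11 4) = (2 9 11 4)(5 6 10) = [0, 1, 9, 3, 2, 6, 10, 7, 8, 11, 5, 4]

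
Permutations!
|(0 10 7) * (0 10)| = 2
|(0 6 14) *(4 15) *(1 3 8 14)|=6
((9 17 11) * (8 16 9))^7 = ((8 16 9 17 11))^7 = (8 9 11 16 17)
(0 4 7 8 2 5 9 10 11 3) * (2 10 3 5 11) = [4, 1, 11, 0, 7, 9, 6, 8, 10, 3, 2, 5] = (0 4 7 8 10 2 11 5 9 3)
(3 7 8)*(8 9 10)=(3 7 9 10 8)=[0, 1, 2, 7, 4, 5, 6, 9, 3, 10, 8]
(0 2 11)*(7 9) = (0 2 11)(7 9) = [2, 1, 11, 3, 4, 5, 6, 9, 8, 7, 10, 0]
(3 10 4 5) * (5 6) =(3 10 4 6 5) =[0, 1, 2, 10, 6, 3, 5, 7, 8, 9, 4]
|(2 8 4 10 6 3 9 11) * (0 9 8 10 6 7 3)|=|(0 9 11 2 10 7 3 8 4 6)|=10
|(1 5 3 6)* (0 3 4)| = |(0 3 6 1 5 4)| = 6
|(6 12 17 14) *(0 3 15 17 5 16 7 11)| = 11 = |(0 3 15 17 14 6 12 5 16 7 11)|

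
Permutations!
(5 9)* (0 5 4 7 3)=(0 5 9 4 7 3)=[5, 1, 2, 0, 7, 9, 6, 3, 8, 4]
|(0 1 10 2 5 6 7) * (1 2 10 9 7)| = |(10)(0 2 5 6 1 9 7)| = 7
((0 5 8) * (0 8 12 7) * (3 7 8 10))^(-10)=((0 5 12 8 10 3 7))^(-10)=(0 10 5 3 12 7 8)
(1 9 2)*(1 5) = (1 9 2 5) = [0, 9, 5, 3, 4, 1, 6, 7, 8, 2]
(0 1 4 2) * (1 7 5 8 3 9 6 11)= (0 7 5 8 3 9 6 11 1 4 2)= [7, 4, 0, 9, 2, 8, 11, 5, 3, 6, 10, 1]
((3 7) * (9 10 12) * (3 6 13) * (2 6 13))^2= (3 13 7)(9 12 10)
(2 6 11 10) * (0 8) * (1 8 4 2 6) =(0 4 2 1 8)(6 11 10) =[4, 8, 1, 3, 2, 5, 11, 7, 0, 9, 6, 10]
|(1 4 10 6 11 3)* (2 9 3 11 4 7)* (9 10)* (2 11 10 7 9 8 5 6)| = |(1 9 3)(2 7 11 10)(4 8 5 6)| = 12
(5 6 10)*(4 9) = (4 9)(5 6 10) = [0, 1, 2, 3, 9, 6, 10, 7, 8, 4, 5]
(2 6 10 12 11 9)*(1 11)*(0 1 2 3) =(0 1 11 9 3)(2 6 10 12) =[1, 11, 6, 0, 4, 5, 10, 7, 8, 3, 12, 9, 2]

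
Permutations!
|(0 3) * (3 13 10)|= |(0 13 10 3)|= 4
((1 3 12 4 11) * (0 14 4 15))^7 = (0 15 12 3 1 11 4 14)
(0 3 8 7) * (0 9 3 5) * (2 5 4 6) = (0 4 6 2 5)(3 8 7 9) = [4, 1, 5, 8, 6, 0, 2, 9, 7, 3]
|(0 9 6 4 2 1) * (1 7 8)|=|(0 9 6 4 2 7 8 1)|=8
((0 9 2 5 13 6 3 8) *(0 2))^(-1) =((0 9)(2 5 13 6 3 8))^(-1) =(0 9)(2 8 3 6 13 5)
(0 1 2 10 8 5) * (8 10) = [1, 2, 8, 3, 4, 0, 6, 7, 5, 9, 10] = (10)(0 1 2 8 5)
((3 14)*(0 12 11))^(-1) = ((0 12 11)(3 14))^(-1) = (0 11 12)(3 14)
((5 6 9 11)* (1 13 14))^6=(14)(5 9)(6 11)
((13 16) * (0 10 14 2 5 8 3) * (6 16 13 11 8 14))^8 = (0 10 6 16 11 8 3)(2 14 5)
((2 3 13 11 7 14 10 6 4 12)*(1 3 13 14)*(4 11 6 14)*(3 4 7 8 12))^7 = (1 7 3 4)(2 13 6 11 8 12)(10 14)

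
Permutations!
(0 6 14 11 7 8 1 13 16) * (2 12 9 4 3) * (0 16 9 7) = [6, 13, 12, 2, 3, 5, 14, 8, 1, 4, 10, 0, 7, 9, 11, 15, 16] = (16)(0 6 14 11)(1 13 9 4 3 2 12 7 8)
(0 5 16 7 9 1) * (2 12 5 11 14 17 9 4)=[11, 0, 12, 3, 2, 16, 6, 4, 8, 1, 10, 14, 5, 13, 17, 15, 7, 9]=(0 11 14 17 9 1)(2 12 5 16 7 4)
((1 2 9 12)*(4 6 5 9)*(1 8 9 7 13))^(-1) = ((1 2 4 6 5 7 13)(8 9 12))^(-1) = (1 13 7 5 6 4 2)(8 12 9)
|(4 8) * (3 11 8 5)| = |(3 11 8 4 5)| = 5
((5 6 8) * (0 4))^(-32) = ((0 4)(5 6 8))^(-32) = (5 6 8)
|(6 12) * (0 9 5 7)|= |(0 9 5 7)(6 12)|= 4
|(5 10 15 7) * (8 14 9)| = |(5 10 15 7)(8 14 9)| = 12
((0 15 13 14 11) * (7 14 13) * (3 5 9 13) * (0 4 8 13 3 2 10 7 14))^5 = ((0 15 14 11 4 8 13 2 10 7)(3 5 9))^5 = (0 8)(2 14)(3 9 5)(4 7)(10 11)(13 15)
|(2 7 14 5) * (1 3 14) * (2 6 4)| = 8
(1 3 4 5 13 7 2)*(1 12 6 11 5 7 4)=(1 3)(2 12 6 11 5 13 4 7)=[0, 3, 12, 1, 7, 13, 11, 2, 8, 9, 10, 5, 6, 4]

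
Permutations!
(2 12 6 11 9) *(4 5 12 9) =(2 9)(4 5 12 6 11) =[0, 1, 9, 3, 5, 12, 11, 7, 8, 2, 10, 4, 6]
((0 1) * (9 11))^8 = ((0 1)(9 11))^8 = (11)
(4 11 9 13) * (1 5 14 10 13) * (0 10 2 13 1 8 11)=(0 10 1 5 14 2 13 4)(8 11 9)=[10, 5, 13, 3, 0, 14, 6, 7, 11, 8, 1, 9, 12, 4, 2]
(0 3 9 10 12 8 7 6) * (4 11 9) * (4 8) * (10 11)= (0 3 8 7 6)(4 10 12)(9 11)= [3, 1, 2, 8, 10, 5, 0, 6, 7, 11, 12, 9, 4]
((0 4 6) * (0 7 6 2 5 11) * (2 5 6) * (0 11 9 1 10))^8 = ((11)(0 4 5 9 1 10)(2 6 7))^8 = (11)(0 5 1)(2 7 6)(4 9 10)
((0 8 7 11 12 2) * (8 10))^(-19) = ((0 10 8 7 11 12 2))^(-19) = (0 8 11 2 10 7 12)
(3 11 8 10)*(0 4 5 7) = [4, 1, 2, 11, 5, 7, 6, 0, 10, 9, 3, 8] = (0 4 5 7)(3 11 8 10)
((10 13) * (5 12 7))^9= (10 13)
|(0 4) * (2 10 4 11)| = 5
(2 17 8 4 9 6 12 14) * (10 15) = [0, 1, 17, 3, 9, 5, 12, 7, 4, 6, 15, 11, 14, 13, 2, 10, 16, 8] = (2 17 8 4 9 6 12 14)(10 15)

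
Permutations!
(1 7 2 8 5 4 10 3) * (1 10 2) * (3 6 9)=(1 7)(2 8 5 4)(3 10 6 9)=[0, 7, 8, 10, 2, 4, 9, 1, 5, 3, 6]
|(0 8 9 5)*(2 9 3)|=|(0 8 3 2 9 5)|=6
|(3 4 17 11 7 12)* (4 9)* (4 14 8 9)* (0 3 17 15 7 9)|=11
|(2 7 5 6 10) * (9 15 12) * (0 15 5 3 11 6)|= 30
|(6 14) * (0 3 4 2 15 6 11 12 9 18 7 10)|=13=|(0 3 4 2 15 6 14 11 12 9 18 7 10)|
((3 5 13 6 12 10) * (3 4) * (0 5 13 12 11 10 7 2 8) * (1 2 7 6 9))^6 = ((0 5 12 6 11 10 4 3 13 9 1 2 8))^6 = (0 4 8 10 2 11 1 6 9 12 13 5 3)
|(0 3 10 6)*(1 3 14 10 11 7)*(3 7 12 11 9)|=|(0 14 10 6)(1 7)(3 9)(11 12)|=4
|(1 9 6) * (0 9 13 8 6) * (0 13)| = |(0 9 13 8 6 1)| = 6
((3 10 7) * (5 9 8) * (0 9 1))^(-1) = ((0 9 8 5 1)(3 10 7))^(-1) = (0 1 5 8 9)(3 7 10)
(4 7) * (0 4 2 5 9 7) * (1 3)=(0 4)(1 3)(2 5 9 7)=[4, 3, 5, 1, 0, 9, 6, 2, 8, 7]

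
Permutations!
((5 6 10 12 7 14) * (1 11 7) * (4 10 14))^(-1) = (1 12 10 4 7 11)(5 14 6)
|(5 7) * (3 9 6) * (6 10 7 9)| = 4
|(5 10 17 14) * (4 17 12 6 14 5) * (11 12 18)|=9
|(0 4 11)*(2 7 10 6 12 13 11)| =|(0 4 2 7 10 6 12 13 11)| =9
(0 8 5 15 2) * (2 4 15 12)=(0 8 5 12 2)(4 15)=[8, 1, 0, 3, 15, 12, 6, 7, 5, 9, 10, 11, 2, 13, 14, 4]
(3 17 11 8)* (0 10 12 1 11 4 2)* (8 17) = (0 10 12 1 11 17 4 2)(3 8) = [10, 11, 0, 8, 2, 5, 6, 7, 3, 9, 12, 17, 1, 13, 14, 15, 16, 4]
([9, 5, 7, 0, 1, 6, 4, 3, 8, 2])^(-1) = [3, 4, 9, 7, 6, 1, 5, 2, 8, 0]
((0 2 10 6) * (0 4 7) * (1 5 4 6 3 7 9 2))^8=(0 7 3 10 2 9 4 5 1)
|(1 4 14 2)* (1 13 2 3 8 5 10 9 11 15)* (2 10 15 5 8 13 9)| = 11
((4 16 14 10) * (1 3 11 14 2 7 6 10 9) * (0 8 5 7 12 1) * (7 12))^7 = ((0 8 5 12 1 3 11 14 9)(2 7 6 10 4 16))^7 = (0 14 3 12 8 9 11 1 5)(2 7 6 10 4 16)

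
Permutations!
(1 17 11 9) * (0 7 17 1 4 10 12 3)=(0 7 17 11 9 4 10 12 3)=[7, 1, 2, 0, 10, 5, 6, 17, 8, 4, 12, 9, 3, 13, 14, 15, 16, 11]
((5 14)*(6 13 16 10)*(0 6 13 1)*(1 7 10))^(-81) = (0 10 1 7 16 6 13)(5 14)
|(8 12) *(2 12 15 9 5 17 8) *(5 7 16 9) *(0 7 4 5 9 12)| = 30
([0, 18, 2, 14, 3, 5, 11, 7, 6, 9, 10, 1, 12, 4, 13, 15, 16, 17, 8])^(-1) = (1 11 6 8 18)(3 4 13 14)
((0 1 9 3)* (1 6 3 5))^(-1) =(0 3 6)(1 5 9)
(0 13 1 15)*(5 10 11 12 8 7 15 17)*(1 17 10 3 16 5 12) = (0 13 17 12 8 7 15)(1 10 11)(3 16 5) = [13, 10, 2, 16, 4, 3, 6, 15, 7, 9, 11, 1, 8, 17, 14, 0, 5, 12]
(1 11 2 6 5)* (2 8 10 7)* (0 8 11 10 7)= (11)(0 8 7 2 6 5 1 10)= [8, 10, 6, 3, 4, 1, 5, 2, 7, 9, 0, 11]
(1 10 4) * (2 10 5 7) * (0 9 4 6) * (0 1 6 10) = [9, 5, 0, 3, 6, 7, 1, 2, 8, 4, 10] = (10)(0 9 4 6 1 5 7 2)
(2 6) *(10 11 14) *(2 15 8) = (2 6 15 8)(10 11 14) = [0, 1, 6, 3, 4, 5, 15, 7, 2, 9, 11, 14, 12, 13, 10, 8]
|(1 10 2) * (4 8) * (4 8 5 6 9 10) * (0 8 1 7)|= |(0 8 1 4 5 6 9 10 2 7)|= 10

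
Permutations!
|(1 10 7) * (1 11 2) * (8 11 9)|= |(1 10 7 9 8 11 2)|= 7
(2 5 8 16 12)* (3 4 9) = [0, 1, 5, 4, 9, 8, 6, 7, 16, 3, 10, 11, 2, 13, 14, 15, 12] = (2 5 8 16 12)(3 4 9)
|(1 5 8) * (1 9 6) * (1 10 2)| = |(1 5 8 9 6 10 2)| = 7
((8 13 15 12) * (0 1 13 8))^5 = (15)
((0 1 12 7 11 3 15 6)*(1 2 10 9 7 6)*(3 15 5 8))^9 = (0 6 12 1 15 11 7 9 10 2)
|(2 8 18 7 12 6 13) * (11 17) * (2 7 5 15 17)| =28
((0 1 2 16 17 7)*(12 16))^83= (0 7 17 16 12 2 1)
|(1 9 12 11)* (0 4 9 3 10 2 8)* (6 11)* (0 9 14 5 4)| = 9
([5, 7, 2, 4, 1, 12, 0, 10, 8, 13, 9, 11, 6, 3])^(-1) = [6, 4, 2, 13, 3, 0, 12, 1, 8, 10, 7, 11, 5, 9]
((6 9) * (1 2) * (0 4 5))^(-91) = (0 5 4)(1 2)(6 9)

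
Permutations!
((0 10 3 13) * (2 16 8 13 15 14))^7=(0 8 2 15 10 13 16 14 3)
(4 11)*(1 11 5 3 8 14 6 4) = (1 11)(3 8 14 6 4 5) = [0, 11, 2, 8, 5, 3, 4, 7, 14, 9, 10, 1, 12, 13, 6]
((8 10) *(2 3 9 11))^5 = ((2 3 9 11)(8 10))^5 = (2 3 9 11)(8 10)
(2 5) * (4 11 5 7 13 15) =[0, 1, 7, 3, 11, 2, 6, 13, 8, 9, 10, 5, 12, 15, 14, 4] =(2 7 13 15 4 11 5)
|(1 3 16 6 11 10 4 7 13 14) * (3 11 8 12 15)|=|(1 11 10 4 7 13 14)(3 16 6 8 12 15)|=42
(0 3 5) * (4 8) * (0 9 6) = (0 3 5 9 6)(4 8) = [3, 1, 2, 5, 8, 9, 0, 7, 4, 6]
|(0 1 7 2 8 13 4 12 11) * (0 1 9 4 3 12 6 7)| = 12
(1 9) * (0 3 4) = (0 3 4)(1 9) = [3, 9, 2, 4, 0, 5, 6, 7, 8, 1]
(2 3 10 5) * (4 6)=(2 3 10 5)(4 6)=[0, 1, 3, 10, 6, 2, 4, 7, 8, 9, 5]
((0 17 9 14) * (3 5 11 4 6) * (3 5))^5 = (0 17 9 14)(4 6 5 11) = ((0 17 9 14)(4 6 5 11))^5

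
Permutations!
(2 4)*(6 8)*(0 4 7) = [4, 1, 7, 3, 2, 5, 8, 0, 6] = (0 4 2 7)(6 8)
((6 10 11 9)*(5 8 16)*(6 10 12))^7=((5 8 16)(6 12)(9 10 11))^7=(5 8 16)(6 12)(9 10 11)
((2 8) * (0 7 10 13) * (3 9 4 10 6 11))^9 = (13)(2 8) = ((0 7 6 11 3 9 4 10 13)(2 8))^9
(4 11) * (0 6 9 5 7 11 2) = [6, 1, 0, 3, 2, 7, 9, 11, 8, 5, 10, 4] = (0 6 9 5 7 11 4 2)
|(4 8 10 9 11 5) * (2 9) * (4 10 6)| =15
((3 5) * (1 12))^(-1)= (1 12)(3 5)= ((1 12)(3 5))^(-1)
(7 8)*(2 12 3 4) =(2 12 3 4)(7 8) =[0, 1, 12, 4, 2, 5, 6, 8, 7, 9, 10, 11, 3]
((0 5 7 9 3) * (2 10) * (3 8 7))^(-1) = (0 3 5)(2 10)(7 8 9)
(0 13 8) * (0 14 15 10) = (0 13 8 14 15 10) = [13, 1, 2, 3, 4, 5, 6, 7, 14, 9, 0, 11, 12, 8, 15, 10]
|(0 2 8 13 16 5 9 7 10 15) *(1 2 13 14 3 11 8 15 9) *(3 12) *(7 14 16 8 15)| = |(0 13 8 16 5 1 2 7 10 9 14 12 3 11 15)| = 15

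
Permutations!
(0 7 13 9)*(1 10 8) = (0 7 13 9)(1 10 8) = [7, 10, 2, 3, 4, 5, 6, 13, 1, 0, 8, 11, 12, 9]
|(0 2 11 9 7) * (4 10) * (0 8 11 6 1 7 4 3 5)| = 12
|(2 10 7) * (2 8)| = |(2 10 7 8)| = 4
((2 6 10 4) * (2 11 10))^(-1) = (2 6)(4 10 11)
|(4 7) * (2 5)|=|(2 5)(4 7)|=2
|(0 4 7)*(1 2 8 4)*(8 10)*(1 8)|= 12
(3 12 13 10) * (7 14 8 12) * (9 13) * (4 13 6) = (3 7 14 8 12 9 6 4 13 10) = [0, 1, 2, 7, 13, 5, 4, 14, 12, 6, 3, 11, 9, 10, 8]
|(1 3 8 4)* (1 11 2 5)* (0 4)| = 8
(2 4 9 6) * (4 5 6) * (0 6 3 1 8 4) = (0 6 2 5 3 1 8 4 9) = [6, 8, 5, 1, 9, 3, 2, 7, 4, 0]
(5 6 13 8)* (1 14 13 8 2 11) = (1 14 13 2 11)(5 6 8) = [0, 14, 11, 3, 4, 6, 8, 7, 5, 9, 10, 1, 12, 2, 13]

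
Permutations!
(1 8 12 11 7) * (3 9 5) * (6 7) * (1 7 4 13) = [0, 8, 2, 9, 13, 3, 4, 7, 12, 5, 10, 6, 11, 1] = (1 8 12 11 6 4 13)(3 9 5)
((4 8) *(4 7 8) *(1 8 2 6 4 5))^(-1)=(1 5 4 6 2 7 8)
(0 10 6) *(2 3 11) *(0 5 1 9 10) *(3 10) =(1 9 3 11 2 10 6 5) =[0, 9, 10, 11, 4, 1, 5, 7, 8, 3, 6, 2]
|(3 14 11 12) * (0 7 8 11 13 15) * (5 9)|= |(0 7 8 11 12 3 14 13 15)(5 9)|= 18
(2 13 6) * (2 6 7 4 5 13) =[0, 1, 2, 3, 5, 13, 6, 4, 8, 9, 10, 11, 12, 7] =(4 5 13 7)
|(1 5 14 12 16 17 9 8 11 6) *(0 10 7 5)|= |(0 10 7 5 14 12 16 17 9 8 11 6 1)|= 13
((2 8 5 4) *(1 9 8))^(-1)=(1 2 4 5 8 9)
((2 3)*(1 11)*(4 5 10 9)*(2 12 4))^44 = (2 12 5 9 3 4 10) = ((1 11)(2 3 12 4 5 10 9))^44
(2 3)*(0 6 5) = (0 6 5)(2 3) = [6, 1, 3, 2, 4, 0, 5]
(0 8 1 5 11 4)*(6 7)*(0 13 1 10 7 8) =(1 5 11 4 13)(6 8 10 7) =[0, 5, 2, 3, 13, 11, 8, 6, 10, 9, 7, 4, 12, 1]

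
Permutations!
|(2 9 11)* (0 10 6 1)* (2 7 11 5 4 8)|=|(0 10 6 1)(2 9 5 4 8)(7 11)|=20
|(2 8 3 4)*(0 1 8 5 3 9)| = |(0 1 8 9)(2 5 3 4)| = 4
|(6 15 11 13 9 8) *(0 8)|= |(0 8 6 15 11 13 9)|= 7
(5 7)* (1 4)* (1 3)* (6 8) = [0, 4, 2, 1, 3, 7, 8, 5, 6] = (1 4 3)(5 7)(6 8)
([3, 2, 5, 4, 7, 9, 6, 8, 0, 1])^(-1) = [8, 9, 1, 0, 3, 2, 6, 4, 7, 5]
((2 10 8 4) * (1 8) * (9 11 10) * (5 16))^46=(16)(1 9 8 11 4 10 2)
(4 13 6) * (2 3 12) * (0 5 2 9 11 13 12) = (0 5 2 3)(4 12 9 11 13 6) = [5, 1, 3, 0, 12, 2, 4, 7, 8, 11, 10, 13, 9, 6]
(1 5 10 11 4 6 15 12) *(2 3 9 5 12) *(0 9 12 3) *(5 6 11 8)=(0 9 6 15 2)(1 3 12)(4 11)(5 10 8)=[9, 3, 0, 12, 11, 10, 15, 7, 5, 6, 8, 4, 1, 13, 14, 2]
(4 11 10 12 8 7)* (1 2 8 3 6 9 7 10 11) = [0, 2, 8, 6, 1, 5, 9, 4, 10, 7, 12, 11, 3] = (1 2 8 10 12 3 6 9 7 4)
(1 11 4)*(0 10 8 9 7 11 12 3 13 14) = (0 10 8 9 7 11 4 1 12 3 13 14) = [10, 12, 2, 13, 1, 5, 6, 11, 9, 7, 8, 4, 3, 14, 0]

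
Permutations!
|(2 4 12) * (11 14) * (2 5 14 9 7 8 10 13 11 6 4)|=30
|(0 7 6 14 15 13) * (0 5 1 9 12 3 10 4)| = 13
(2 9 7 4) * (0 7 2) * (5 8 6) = (0 7 4)(2 9)(5 8 6) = [7, 1, 9, 3, 0, 8, 5, 4, 6, 2]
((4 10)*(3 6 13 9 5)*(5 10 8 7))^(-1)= (3 5 7 8 4 10 9 13 6)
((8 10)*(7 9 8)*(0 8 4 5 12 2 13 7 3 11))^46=(0 8 10 3 11)(2 4 13 5 7 12 9)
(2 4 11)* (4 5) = (2 5 4 11) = [0, 1, 5, 3, 11, 4, 6, 7, 8, 9, 10, 2]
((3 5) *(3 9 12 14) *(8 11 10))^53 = ((3 5 9 12 14)(8 11 10))^53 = (3 12 5 14 9)(8 10 11)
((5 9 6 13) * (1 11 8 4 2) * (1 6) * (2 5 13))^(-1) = (13)(1 9 5 4 8 11)(2 6)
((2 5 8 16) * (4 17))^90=(17)(2 8)(5 16)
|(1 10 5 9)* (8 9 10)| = 6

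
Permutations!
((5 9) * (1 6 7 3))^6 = ((1 6 7 3)(5 9))^6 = (9)(1 7)(3 6)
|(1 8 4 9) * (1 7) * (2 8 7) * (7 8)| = 6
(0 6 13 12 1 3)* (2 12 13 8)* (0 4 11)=(13)(0 6 8 2 12 1 3 4 11)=[6, 3, 12, 4, 11, 5, 8, 7, 2, 9, 10, 0, 1, 13]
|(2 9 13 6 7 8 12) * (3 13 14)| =9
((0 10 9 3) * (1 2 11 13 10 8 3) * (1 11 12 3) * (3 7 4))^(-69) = ((0 8 1 2 12 7 4 3)(9 11 13 10))^(-69) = (0 2 4 8 12 3 1 7)(9 10 13 11)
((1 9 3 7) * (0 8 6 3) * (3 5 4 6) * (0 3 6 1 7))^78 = ((0 8 6 5 4 1 9 3))^78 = (0 9 4 6)(1 5 8 3)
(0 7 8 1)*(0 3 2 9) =(0 7 8 1 3 2 9) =[7, 3, 9, 2, 4, 5, 6, 8, 1, 0]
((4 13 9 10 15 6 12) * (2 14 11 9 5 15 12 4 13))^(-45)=(2 4 6 15 5 13 12 10 9 11 14)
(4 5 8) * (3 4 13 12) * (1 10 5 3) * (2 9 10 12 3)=(1 12)(2 9 10 5 8 13 3 4)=[0, 12, 9, 4, 2, 8, 6, 7, 13, 10, 5, 11, 1, 3]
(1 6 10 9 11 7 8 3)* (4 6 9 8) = (1 9 11 7 4 6 10 8 3) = [0, 9, 2, 1, 6, 5, 10, 4, 3, 11, 8, 7]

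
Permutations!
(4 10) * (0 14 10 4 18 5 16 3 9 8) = [14, 1, 2, 9, 4, 16, 6, 7, 0, 8, 18, 11, 12, 13, 10, 15, 3, 17, 5] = (0 14 10 18 5 16 3 9 8)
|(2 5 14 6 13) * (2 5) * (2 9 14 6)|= |(2 9 14)(5 6 13)|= 3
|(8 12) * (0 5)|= |(0 5)(8 12)|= 2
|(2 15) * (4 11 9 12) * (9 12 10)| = |(2 15)(4 11 12)(9 10)| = 6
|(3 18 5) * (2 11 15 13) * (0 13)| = 15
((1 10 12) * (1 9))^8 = ((1 10 12 9))^8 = (12)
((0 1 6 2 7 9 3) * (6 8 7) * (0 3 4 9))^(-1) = (0 7 8 1)(2 6)(4 9)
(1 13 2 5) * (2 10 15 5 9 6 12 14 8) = (1 13 10 15 5)(2 9 6 12 14 8) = [0, 13, 9, 3, 4, 1, 12, 7, 2, 6, 15, 11, 14, 10, 8, 5]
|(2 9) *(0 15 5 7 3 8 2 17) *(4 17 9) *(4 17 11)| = 8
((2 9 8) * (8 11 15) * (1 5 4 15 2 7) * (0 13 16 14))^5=(0 13 16 14)(1 7 8 15 4 5)(2 11 9)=((0 13 16 14)(1 5 4 15 8 7)(2 9 11))^5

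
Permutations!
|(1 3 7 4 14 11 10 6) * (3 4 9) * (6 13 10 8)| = 6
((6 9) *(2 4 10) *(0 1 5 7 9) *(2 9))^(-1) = (0 6 9 10 4 2 7 5 1)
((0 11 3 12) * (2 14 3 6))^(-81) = (0 2 12 6 3 11 14) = ((0 11 6 2 14 3 12))^(-81)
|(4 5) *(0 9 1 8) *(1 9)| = 6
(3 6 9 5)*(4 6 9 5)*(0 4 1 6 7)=(0 4 7)(1 6 5 3 9)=[4, 6, 2, 9, 7, 3, 5, 0, 8, 1]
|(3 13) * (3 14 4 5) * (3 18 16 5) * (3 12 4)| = |(3 13 14)(4 12)(5 18 16)| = 6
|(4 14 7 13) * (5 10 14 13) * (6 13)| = |(4 6 13)(5 10 14 7)| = 12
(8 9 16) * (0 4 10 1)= (0 4 10 1)(8 9 16)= [4, 0, 2, 3, 10, 5, 6, 7, 9, 16, 1, 11, 12, 13, 14, 15, 8]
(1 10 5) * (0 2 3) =[2, 10, 3, 0, 4, 1, 6, 7, 8, 9, 5] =(0 2 3)(1 10 5)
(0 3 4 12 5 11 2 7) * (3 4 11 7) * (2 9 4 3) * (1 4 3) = (0 1 4 12 5 7)(3 11 9) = [1, 4, 2, 11, 12, 7, 6, 0, 8, 3, 10, 9, 5]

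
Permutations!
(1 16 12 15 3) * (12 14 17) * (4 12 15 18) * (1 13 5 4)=(1 16 14 17 15 3 13 5 4 12 18)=[0, 16, 2, 13, 12, 4, 6, 7, 8, 9, 10, 11, 18, 5, 17, 3, 14, 15, 1]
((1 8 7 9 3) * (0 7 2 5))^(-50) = ((0 7 9 3 1 8 2 5))^(-50) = (0 2 1 9)(3 7 5 8)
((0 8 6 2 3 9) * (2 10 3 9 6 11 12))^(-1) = (0 9 2 12 11 8)(3 10 6)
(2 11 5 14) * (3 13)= (2 11 5 14)(3 13)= [0, 1, 11, 13, 4, 14, 6, 7, 8, 9, 10, 5, 12, 3, 2]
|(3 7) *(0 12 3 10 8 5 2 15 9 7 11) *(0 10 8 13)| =|(0 12 3 11 10 13)(2 15 9 7 8 5)| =6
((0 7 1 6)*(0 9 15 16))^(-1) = ((0 7 1 6 9 15 16))^(-1) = (0 16 15 9 6 1 7)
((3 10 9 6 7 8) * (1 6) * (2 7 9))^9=((1 6 9)(2 7 8 3 10))^9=(2 10 3 8 7)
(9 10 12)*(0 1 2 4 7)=[1, 2, 4, 3, 7, 5, 6, 0, 8, 10, 12, 11, 9]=(0 1 2 4 7)(9 10 12)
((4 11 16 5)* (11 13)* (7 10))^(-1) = (4 5 16 11 13)(7 10)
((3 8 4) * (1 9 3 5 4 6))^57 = (1 3 6 9 8)(4 5)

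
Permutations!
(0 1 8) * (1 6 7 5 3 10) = (0 6 7 5 3 10 1 8) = [6, 8, 2, 10, 4, 3, 7, 5, 0, 9, 1]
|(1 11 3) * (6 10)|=6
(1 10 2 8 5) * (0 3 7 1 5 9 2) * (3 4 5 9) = (0 4 5 9 2 8 3 7 1 10) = [4, 10, 8, 7, 5, 9, 6, 1, 3, 2, 0]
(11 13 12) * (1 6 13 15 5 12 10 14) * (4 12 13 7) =(1 6 7 4 12 11 15 5 13 10 14) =[0, 6, 2, 3, 12, 13, 7, 4, 8, 9, 14, 15, 11, 10, 1, 5]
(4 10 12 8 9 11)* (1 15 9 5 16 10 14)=(1 15 9 11 4 14)(5 16 10 12 8)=[0, 15, 2, 3, 14, 16, 6, 7, 5, 11, 12, 4, 8, 13, 1, 9, 10]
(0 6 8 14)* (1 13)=(0 6 8 14)(1 13)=[6, 13, 2, 3, 4, 5, 8, 7, 14, 9, 10, 11, 12, 1, 0]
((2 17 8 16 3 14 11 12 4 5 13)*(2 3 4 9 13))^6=(17)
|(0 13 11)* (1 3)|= 6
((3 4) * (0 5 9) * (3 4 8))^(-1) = ((0 5 9)(3 8))^(-1) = (0 9 5)(3 8)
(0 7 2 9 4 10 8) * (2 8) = (0 7 8)(2 9 4 10) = [7, 1, 9, 3, 10, 5, 6, 8, 0, 4, 2]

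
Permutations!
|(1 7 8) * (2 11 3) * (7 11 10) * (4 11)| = |(1 4 11 3 2 10 7 8)| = 8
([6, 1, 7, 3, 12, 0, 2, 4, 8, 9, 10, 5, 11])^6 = [11, 1, 0, 3, 2, 12, 5, 6, 8, 9, 10, 4, 7]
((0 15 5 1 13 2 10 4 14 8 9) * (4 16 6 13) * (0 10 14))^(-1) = ((0 15 5 1 4)(2 14 8 9 10 16 6 13))^(-1) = (0 4 1 5 15)(2 13 6 16 10 9 8 14)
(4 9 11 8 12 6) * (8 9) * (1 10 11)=(1 10 11 9)(4 8 12 6)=[0, 10, 2, 3, 8, 5, 4, 7, 12, 1, 11, 9, 6]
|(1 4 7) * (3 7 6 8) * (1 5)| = 7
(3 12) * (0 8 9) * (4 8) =(0 4 8 9)(3 12) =[4, 1, 2, 12, 8, 5, 6, 7, 9, 0, 10, 11, 3]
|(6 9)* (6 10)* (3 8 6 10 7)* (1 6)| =|(10)(1 6 9 7 3 8)| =6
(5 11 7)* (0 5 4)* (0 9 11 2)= [5, 1, 0, 3, 9, 2, 6, 4, 8, 11, 10, 7]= (0 5 2)(4 9 11 7)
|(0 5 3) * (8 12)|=|(0 5 3)(8 12)|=6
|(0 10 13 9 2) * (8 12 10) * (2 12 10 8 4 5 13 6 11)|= |(0 4 5 13 9 12 8 10 6 11 2)|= 11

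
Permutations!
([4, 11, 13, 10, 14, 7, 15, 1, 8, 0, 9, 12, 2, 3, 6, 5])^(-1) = [9, 7, 12, 13, 0, 15, 14, 5, 8, 10, 3, 1, 11, 2, 4, 6]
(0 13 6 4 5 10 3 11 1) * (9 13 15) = (0 15 9 13 6 4 5 10 3 11 1) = [15, 0, 2, 11, 5, 10, 4, 7, 8, 13, 3, 1, 12, 6, 14, 9]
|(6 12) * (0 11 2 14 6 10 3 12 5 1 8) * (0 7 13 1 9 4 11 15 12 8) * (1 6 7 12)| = 36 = |(0 15 1)(2 14 7 13 6 5 9 4 11)(3 8 12 10)|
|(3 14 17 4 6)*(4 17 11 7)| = 6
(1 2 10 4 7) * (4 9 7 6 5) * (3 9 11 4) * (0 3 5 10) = [3, 2, 0, 9, 6, 5, 10, 1, 8, 7, 11, 4] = (0 3 9 7 1 2)(4 6 10 11)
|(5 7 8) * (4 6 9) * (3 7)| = |(3 7 8 5)(4 6 9)| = 12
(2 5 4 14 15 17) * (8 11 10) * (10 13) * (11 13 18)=(2 5 4 14 15 17)(8 13 10)(11 18)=[0, 1, 5, 3, 14, 4, 6, 7, 13, 9, 8, 18, 12, 10, 15, 17, 16, 2, 11]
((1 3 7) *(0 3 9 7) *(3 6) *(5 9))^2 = (0 3 6)(1 9)(5 7)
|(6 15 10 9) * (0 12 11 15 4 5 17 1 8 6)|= 6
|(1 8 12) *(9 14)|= |(1 8 12)(9 14)|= 6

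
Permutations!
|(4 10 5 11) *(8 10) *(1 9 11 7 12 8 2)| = |(1 9 11 4 2)(5 7 12 8 10)| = 5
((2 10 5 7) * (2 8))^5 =((2 10 5 7 8))^5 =(10)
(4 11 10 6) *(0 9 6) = (0 9 6 4 11 10) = [9, 1, 2, 3, 11, 5, 4, 7, 8, 6, 0, 10]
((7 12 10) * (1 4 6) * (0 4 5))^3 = (12)(0 1 4 5 6)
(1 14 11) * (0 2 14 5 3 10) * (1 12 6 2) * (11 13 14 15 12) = (0 1 5 3 10)(2 15 12 6)(13 14) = [1, 5, 15, 10, 4, 3, 2, 7, 8, 9, 0, 11, 6, 14, 13, 12]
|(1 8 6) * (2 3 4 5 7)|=15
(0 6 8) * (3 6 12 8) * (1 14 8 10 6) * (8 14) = (14)(0 12 10 6 3 1 8) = [12, 8, 2, 1, 4, 5, 3, 7, 0, 9, 6, 11, 10, 13, 14]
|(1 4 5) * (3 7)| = 6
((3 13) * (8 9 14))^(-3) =((3 13)(8 9 14))^(-3) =(14)(3 13)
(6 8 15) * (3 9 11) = [0, 1, 2, 9, 4, 5, 8, 7, 15, 11, 10, 3, 12, 13, 14, 6] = (3 9 11)(6 8 15)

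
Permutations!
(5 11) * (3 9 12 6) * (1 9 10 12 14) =(1 9 14)(3 10 12 6)(5 11) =[0, 9, 2, 10, 4, 11, 3, 7, 8, 14, 12, 5, 6, 13, 1]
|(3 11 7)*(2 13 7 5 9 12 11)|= 4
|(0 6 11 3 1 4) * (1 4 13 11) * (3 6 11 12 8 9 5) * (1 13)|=|(0 11 6 13 12 8 9 5 3 4)|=10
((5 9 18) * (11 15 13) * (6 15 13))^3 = (18)(6 15)(11 13) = ((5 9 18)(6 15)(11 13))^3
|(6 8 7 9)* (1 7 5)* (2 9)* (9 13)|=|(1 7 2 13 9 6 8 5)|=8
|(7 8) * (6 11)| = |(6 11)(7 8)| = 2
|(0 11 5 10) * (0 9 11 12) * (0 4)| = |(0 12 4)(5 10 9 11)| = 12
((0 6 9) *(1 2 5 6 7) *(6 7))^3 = ((0 6 9)(1 2 5 7))^3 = (9)(1 7 5 2)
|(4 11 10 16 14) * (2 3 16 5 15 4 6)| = 5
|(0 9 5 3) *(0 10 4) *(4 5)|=|(0 9 4)(3 10 5)|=3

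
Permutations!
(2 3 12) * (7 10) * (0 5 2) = (0 5 2 3 12)(7 10) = [5, 1, 3, 12, 4, 2, 6, 10, 8, 9, 7, 11, 0]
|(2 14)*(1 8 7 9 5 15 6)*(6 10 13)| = 18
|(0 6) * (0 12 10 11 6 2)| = 4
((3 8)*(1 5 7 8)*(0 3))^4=((0 3 1 5 7 8))^4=(0 7 1)(3 8 5)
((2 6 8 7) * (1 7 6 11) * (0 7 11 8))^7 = (0 2 6 7 8)(1 11)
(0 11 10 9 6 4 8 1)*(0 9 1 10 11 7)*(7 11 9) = [11, 7, 2, 3, 8, 5, 4, 0, 10, 6, 1, 9] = (0 11 9 6 4 8 10 1 7)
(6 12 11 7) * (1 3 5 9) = (1 3 5 9)(6 12 11 7) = [0, 3, 2, 5, 4, 9, 12, 6, 8, 1, 10, 7, 11]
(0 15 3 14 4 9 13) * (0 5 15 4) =(0 4 9 13 5 15 3 14) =[4, 1, 2, 14, 9, 15, 6, 7, 8, 13, 10, 11, 12, 5, 0, 3]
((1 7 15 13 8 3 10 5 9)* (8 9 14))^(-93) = (1 15 9 7 13)(3 5 8 10 14)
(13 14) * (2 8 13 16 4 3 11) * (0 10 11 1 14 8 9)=[10, 14, 9, 1, 3, 5, 6, 7, 13, 0, 11, 2, 12, 8, 16, 15, 4]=(0 10 11 2 9)(1 14 16 4 3)(8 13)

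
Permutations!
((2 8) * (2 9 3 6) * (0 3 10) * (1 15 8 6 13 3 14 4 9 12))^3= ((0 14 4 9 10)(1 15 8 12)(2 6)(3 13))^3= (0 9 14 10 4)(1 12 8 15)(2 6)(3 13)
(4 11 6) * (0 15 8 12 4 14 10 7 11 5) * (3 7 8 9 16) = (0 15 9 16 3 7 11 6 14 10 8 12 4 5) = [15, 1, 2, 7, 5, 0, 14, 11, 12, 16, 8, 6, 4, 13, 10, 9, 3]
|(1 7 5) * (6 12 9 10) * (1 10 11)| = 8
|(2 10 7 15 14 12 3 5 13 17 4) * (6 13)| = 12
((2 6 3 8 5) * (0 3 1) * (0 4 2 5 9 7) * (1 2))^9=(0 7 9 8 3)(1 4)(2 6)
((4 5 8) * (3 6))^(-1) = ((3 6)(4 5 8))^(-1) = (3 6)(4 8 5)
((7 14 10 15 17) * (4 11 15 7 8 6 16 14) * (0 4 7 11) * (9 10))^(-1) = (0 4)(6 8 17 15 11 10 9 14 16)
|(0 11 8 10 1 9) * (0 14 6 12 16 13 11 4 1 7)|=13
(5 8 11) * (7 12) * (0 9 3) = (0 9 3)(5 8 11)(7 12) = [9, 1, 2, 0, 4, 8, 6, 12, 11, 3, 10, 5, 7]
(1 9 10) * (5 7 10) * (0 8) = (0 8)(1 9 5 7 10) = [8, 9, 2, 3, 4, 7, 6, 10, 0, 5, 1]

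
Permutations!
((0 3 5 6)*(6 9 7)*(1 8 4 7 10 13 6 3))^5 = (0 3 6 7 13 4 10 8 9 1 5)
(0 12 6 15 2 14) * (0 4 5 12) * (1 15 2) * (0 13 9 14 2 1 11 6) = (0 13 9 14 4 5 12)(1 15 11 6) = [13, 15, 2, 3, 5, 12, 1, 7, 8, 14, 10, 6, 0, 9, 4, 11]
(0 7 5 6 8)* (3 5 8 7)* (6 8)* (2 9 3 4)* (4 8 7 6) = (0 8)(2 9 3 5 7 4) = [8, 1, 9, 5, 2, 7, 6, 4, 0, 3]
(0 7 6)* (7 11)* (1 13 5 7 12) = (0 11 12 1 13 5 7 6) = [11, 13, 2, 3, 4, 7, 0, 6, 8, 9, 10, 12, 1, 5]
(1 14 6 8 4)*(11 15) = (1 14 6 8 4)(11 15) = [0, 14, 2, 3, 1, 5, 8, 7, 4, 9, 10, 15, 12, 13, 6, 11]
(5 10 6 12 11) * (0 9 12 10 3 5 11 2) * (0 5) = (0 9 12 2 5 3)(6 10) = [9, 1, 5, 0, 4, 3, 10, 7, 8, 12, 6, 11, 2]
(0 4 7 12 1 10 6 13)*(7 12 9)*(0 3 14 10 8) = (0 4 12 1 8)(3 14 10 6 13)(7 9) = [4, 8, 2, 14, 12, 5, 13, 9, 0, 7, 6, 11, 1, 3, 10]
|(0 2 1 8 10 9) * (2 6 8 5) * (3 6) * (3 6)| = 15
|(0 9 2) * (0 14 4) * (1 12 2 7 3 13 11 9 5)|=35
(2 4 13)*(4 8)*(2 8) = [0, 1, 2, 3, 13, 5, 6, 7, 4, 9, 10, 11, 12, 8] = (4 13 8)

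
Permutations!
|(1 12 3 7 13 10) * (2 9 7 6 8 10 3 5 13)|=|(1 12 5 13 3 6 8 10)(2 9 7)|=24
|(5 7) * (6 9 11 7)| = 5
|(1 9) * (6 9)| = 3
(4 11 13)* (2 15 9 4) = [0, 1, 15, 3, 11, 5, 6, 7, 8, 4, 10, 13, 12, 2, 14, 9] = (2 15 9 4 11 13)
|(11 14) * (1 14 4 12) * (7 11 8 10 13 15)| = |(1 14 8 10 13 15 7 11 4 12)| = 10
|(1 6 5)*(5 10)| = 4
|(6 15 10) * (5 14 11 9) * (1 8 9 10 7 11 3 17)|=|(1 8 9 5 14 3 17)(6 15 7 11 10)|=35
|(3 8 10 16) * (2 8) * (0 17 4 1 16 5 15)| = |(0 17 4 1 16 3 2 8 10 5 15)| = 11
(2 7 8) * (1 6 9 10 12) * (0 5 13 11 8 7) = (0 5 13 11 8 2)(1 6 9 10 12) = [5, 6, 0, 3, 4, 13, 9, 7, 2, 10, 12, 8, 1, 11]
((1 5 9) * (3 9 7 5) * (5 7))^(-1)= (1 9 3)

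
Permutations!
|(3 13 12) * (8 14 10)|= 3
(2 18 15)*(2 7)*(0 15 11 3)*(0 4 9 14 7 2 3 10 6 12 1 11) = [15, 11, 18, 4, 9, 5, 12, 3, 8, 14, 6, 10, 1, 13, 7, 2, 16, 17, 0] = (0 15 2 18)(1 11 10 6 12)(3 4 9 14 7)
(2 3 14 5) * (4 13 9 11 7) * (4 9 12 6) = (2 3 14 5)(4 13 12 6)(7 9 11) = [0, 1, 3, 14, 13, 2, 4, 9, 8, 11, 10, 7, 6, 12, 5]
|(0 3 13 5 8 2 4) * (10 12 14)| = |(0 3 13 5 8 2 4)(10 12 14)| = 21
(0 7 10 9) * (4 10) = (0 7 4 10 9) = [7, 1, 2, 3, 10, 5, 6, 4, 8, 0, 9]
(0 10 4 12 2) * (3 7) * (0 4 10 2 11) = (0 2 4 12 11)(3 7) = [2, 1, 4, 7, 12, 5, 6, 3, 8, 9, 10, 0, 11]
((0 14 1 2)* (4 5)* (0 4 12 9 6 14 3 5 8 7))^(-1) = (0 7 8 4 2 1 14 6 9 12 5 3)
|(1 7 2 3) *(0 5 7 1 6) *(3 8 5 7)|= |(0 7 2 8 5 3 6)|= 7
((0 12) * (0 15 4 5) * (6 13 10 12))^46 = ((0 6 13 10 12 15 4 5))^46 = (0 4 12 13)(5 15 10 6)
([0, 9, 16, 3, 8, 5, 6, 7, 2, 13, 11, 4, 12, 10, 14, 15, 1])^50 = [0, 4, 10, 3, 9, 5, 6, 7, 13, 8, 16, 1, 12, 2, 14, 15, 11]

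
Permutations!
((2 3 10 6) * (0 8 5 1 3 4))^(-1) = ((0 8 5 1 3 10 6 2 4))^(-1) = (0 4 2 6 10 3 1 5 8)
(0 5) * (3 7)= (0 5)(3 7)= [5, 1, 2, 7, 4, 0, 6, 3]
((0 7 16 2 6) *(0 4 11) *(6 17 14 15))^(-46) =((0 7 16 2 17 14 15 6 4 11))^(-46) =(0 17 4 16 15)(2 6 7 14 11)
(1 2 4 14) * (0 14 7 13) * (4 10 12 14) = (0 4 7 13)(1 2 10 12 14) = [4, 2, 10, 3, 7, 5, 6, 13, 8, 9, 12, 11, 14, 0, 1]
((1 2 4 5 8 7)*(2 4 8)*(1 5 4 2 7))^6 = (8)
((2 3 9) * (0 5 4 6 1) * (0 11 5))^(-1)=((1 11 5 4 6)(2 3 9))^(-1)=(1 6 4 5 11)(2 9 3)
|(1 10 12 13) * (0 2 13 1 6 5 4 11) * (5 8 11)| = |(0 2 13 6 8 11)(1 10 12)(4 5)| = 6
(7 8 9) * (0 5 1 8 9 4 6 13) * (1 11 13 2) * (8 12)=(0 5 11 13)(1 12 8 4 6 2)(7 9)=[5, 12, 1, 3, 6, 11, 2, 9, 4, 7, 10, 13, 8, 0]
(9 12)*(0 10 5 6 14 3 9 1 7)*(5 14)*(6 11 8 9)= [10, 7, 2, 6, 4, 11, 5, 0, 9, 12, 14, 8, 1, 13, 3]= (0 10 14 3 6 5 11 8 9 12 1 7)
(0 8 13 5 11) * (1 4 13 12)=(0 8 12 1 4 13 5 11)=[8, 4, 2, 3, 13, 11, 6, 7, 12, 9, 10, 0, 1, 5]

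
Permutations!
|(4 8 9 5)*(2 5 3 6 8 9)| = |(2 5 4 9 3 6 8)| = 7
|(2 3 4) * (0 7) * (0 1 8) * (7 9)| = |(0 9 7 1 8)(2 3 4)| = 15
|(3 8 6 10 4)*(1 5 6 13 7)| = 9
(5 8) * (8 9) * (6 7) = (5 9 8)(6 7) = [0, 1, 2, 3, 4, 9, 7, 6, 5, 8]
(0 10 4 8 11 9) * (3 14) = (0 10 4 8 11 9)(3 14) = [10, 1, 2, 14, 8, 5, 6, 7, 11, 0, 4, 9, 12, 13, 3]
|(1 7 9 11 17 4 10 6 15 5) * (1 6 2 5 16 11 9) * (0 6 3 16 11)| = 22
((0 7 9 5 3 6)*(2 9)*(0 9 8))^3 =(0 8 2 7)(3 5 9 6)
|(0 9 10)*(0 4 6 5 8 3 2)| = 9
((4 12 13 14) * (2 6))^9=(2 6)(4 12 13 14)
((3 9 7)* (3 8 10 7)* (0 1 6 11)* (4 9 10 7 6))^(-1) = ((0 1 4 9 3 10 6 11)(7 8))^(-1) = (0 11 6 10 3 9 4 1)(7 8)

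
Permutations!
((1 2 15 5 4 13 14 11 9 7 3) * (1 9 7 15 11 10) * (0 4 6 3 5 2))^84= (2 6)(3 11)(5 15)(7 9)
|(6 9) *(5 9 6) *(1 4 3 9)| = 5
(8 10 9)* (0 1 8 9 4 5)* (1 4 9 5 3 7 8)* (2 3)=(0 4 2 3 7 8 10 9 5)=[4, 1, 3, 7, 2, 0, 6, 8, 10, 5, 9]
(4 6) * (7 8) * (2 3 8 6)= (2 3 8 7 6 4)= [0, 1, 3, 8, 2, 5, 4, 6, 7]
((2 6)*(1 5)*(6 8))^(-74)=((1 5)(2 8 6))^(-74)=(2 8 6)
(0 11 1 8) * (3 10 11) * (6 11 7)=(0 3 10 7 6 11 1 8)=[3, 8, 2, 10, 4, 5, 11, 6, 0, 9, 7, 1]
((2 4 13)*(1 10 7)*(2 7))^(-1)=((1 10 2 4 13 7))^(-1)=(1 7 13 4 2 10)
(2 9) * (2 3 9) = [0, 1, 2, 9, 4, 5, 6, 7, 8, 3] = (3 9)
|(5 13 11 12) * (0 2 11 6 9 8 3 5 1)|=30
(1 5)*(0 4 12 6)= [4, 5, 2, 3, 12, 1, 0, 7, 8, 9, 10, 11, 6]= (0 4 12 6)(1 5)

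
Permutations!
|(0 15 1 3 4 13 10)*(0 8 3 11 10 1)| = |(0 15)(1 11 10 8 3 4 13)| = 14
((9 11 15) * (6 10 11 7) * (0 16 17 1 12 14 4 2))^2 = (0 17 12 4)(1 14 2 16)(6 11 9)(7 10 15)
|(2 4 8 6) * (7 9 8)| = 6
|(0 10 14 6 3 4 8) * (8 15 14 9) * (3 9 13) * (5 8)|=11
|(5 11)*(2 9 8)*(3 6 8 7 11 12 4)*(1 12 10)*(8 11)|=|(1 12 4 3 6 11 5 10)(2 9 7 8)|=8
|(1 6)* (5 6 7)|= |(1 7 5 6)|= 4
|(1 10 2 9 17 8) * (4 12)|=|(1 10 2 9 17 8)(4 12)|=6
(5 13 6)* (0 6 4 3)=(0 6 5 13 4 3)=[6, 1, 2, 0, 3, 13, 5, 7, 8, 9, 10, 11, 12, 4]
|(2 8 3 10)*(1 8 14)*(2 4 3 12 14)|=|(1 8 12 14)(3 10 4)|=12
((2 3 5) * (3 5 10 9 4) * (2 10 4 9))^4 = (2 5 10)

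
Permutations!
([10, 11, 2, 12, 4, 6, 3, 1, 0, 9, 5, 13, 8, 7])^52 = [6, 1, 2, 0, 4, 12, 8, 7, 5, 9, 3, 11, 10, 13]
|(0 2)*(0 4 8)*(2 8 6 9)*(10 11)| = 4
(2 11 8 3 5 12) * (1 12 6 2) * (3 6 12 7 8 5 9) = (1 7 8 6 2 11 5 12)(3 9) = [0, 7, 11, 9, 4, 12, 2, 8, 6, 3, 10, 5, 1]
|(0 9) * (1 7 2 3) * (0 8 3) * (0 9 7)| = 7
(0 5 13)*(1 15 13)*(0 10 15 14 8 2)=(0 5 1 14 8 2)(10 15 13)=[5, 14, 0, 3, 4, 1, 6, 7, 2, 9, 15, 11, 12, 10, 8, 13]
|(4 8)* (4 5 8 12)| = |(4 12)(5 8)| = 2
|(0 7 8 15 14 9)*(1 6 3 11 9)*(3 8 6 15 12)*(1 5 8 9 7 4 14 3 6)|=40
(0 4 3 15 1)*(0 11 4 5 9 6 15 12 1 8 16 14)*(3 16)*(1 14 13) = [5, 11, 2, 12, 16, 9, 15, 7, 3, 6, 10, 4, 14, 1, 0, 8, 13] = (0 5 9 6 15 8 3 12 14)(1 11 4 16 13)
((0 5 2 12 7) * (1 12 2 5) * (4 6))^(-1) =((0 1 12 7)(4 6))^(-1) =(0 7 12 1)(4 6)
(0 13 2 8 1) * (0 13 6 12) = (0 6 12)(1 13 2 8) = [6, 13, 8, 3, 4, 5, 12, 7, 1, 9, 10, 11, 0, 2]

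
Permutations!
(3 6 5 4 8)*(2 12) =[0, 1, 12, 6, 8, 4, 5, 7, 3, 9, 10, 11, 2] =(2 12)(3 6 5 4 8)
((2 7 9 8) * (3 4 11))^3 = (11)(2 8 9 7)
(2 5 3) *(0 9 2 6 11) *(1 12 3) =(0 9 2 5 1 12 3 6 11) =[9, 12, 5, 6, 4, 1, 11, 7, 8, 2, 10, 0, 3]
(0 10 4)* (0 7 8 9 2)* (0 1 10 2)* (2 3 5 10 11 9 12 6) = [3, 11, 1, 5, 7, 10, 2, 8, 12, 0, 4, 9, 6] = (0 3 5 10 4 7 8 12 6 2 1 11 9)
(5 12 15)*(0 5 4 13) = (0 5 12 15 4 13) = [5, 1, 2, 3, 13, 12, 6, 7, 8, 9, 10, 11, 15, 0, 14, 4]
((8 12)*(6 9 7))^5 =(6 7 9)(8 12)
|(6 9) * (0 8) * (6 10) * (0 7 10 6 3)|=10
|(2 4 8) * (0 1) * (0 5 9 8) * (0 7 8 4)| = 8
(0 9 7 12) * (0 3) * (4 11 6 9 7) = (0 7 12 3)(4 11 6 9) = [7, 1, 2, 0, 11, 5, 9, 12, 8, 4, 10, 6, 3]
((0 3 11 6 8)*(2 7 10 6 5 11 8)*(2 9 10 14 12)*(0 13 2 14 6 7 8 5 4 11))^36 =((0 3 5)(2 8 13)(4 11)(6 9 10 7)(12 14))^36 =(14)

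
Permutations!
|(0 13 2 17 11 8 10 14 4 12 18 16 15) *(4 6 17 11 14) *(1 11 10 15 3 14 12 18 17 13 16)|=|(0 16 3 14 6 13 2 10 4 18 1 11 8 15)(12 17)|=14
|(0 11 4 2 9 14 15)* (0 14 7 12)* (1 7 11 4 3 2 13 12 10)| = |(0 4 13 12)(1 7 10)(2 9 11 3)(14 15)| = 12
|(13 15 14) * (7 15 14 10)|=6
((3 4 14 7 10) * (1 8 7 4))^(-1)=((1 8 7 10 3)(4 14))^(-1)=(1 3 10 7 8)(4 14)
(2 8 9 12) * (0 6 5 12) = (0 6 5 12 2 8 9) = [6, 1, 8, 3, 4, 12, 5, 7, 9, 0, 10, 11, 2]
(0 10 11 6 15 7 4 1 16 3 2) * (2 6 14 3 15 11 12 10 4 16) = [4, 2, 0, 6, 1, 5, 11, 16, 8, 9, 12, 14, 10, 13, 3, 7, 15] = (0 4 1 2)(3 6 11 14)(7 16 15)(10 12)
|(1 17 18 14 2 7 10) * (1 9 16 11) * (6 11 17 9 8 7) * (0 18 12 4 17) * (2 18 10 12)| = 26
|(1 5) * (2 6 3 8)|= |(1 5)(2 6 3 8)|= 4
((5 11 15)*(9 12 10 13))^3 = ((5 11 15)(9 12 10 13))^3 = (15)(9 13 10 12)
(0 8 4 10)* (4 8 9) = (0 9 4 10) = [9, 1, 2, 3, 10, 5, 6, 7, 8, 4, 0]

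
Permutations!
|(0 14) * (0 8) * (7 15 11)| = 3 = |(0 14 8)(7 15 11)|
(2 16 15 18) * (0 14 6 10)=(0 14 6 10)(2 16 15 18)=[14, 1, 16, 3, 4, 5, 10, 7, 8, 9, 0, 11, 12, 13, 6, 18, 15, 17, 2]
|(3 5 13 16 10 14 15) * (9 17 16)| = |(3 5 13 9 17 16 10 14 15)| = 9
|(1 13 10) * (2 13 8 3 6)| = 7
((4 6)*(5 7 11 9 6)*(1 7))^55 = (1 5 4 6 9 11 7)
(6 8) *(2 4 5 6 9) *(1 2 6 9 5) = [0, 2, 4, 3, 1, 9, 8, 7, 5, 6] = (1 2 4)(5 9 6 8)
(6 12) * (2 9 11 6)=(2 9 11 6 12)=[0, 1, 9, 3, 4, 5, 12, 7, 8, 11, 10, 6, 2]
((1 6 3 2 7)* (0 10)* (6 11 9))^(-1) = (0 10)(1 7 2 3 6 9 11)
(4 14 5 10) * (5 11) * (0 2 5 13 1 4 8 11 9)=(0 2 5 10 8 11 13 1 4 14 9)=[2, 4, 5, 3, 14, 10, 6, 7, 11, 0, 8, 13, 12, 1, 9]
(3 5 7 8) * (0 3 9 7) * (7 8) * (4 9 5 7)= (0 3 7 4 9 8 5)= [3, 1, 2, 7, 9, 0, 6, 4, 5, 8]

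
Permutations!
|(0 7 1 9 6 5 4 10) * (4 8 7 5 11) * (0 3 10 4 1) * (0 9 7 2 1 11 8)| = |(11)(0 5)(1 7 9 6 8 2)(3 10)| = 6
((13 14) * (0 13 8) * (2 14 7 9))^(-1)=(0 8 14 2 9 7 13)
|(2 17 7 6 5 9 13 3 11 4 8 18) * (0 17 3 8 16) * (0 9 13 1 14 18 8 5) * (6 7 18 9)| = 18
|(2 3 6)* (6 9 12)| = 5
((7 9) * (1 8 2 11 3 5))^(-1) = (1 5 3 11 2 8)(7 9)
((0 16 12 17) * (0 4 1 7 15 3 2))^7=((0 16 12 17 4 1 7 15 3 2))^7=(0 15 4 16 3 1 12 2 7 17)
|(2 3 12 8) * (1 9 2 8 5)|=|(1 9 2 3 12 5)|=6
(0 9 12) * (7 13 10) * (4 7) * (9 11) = [11, 1, 2, 3, 7, 5, 6, 13, 8, 12, 4, 9, 0, 10] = (0 11 9 12)(4 7 13 10)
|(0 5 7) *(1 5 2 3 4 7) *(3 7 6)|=6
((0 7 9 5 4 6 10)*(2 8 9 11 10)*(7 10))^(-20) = (11)(2 4 9)(5 8 6)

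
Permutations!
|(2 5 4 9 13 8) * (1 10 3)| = |(1 10 3)(2 5 4 9 13 8)| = 6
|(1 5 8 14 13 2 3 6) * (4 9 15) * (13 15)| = 11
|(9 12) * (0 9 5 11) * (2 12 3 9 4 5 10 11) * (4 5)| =6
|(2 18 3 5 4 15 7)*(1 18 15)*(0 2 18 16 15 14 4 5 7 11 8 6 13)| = 33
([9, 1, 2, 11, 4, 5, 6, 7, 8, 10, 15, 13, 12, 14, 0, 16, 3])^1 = (0 9 10 15 16 3 11 13 14)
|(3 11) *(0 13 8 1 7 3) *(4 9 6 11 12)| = 11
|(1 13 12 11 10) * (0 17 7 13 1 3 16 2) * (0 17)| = 9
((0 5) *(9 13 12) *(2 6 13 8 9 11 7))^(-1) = ((0 5)(2 6 13 12 11 7)(8 9))^(-1) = (0 5)(2 7 11 12 13 6)(8 9)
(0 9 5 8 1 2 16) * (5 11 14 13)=(0 9 11 14 13 5 8 1 2 16)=[9, 2, 16, 3, 4, 8, 6, 7, 1, 11, 10, 14, 12, 5, 13, 15, 0]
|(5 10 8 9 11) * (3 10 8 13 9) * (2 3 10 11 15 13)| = |(2 3 11 5 8 10)(9 15 13)| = 6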